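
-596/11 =-54.18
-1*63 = -63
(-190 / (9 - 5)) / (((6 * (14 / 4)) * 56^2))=-95 / 131712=-0.00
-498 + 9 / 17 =-497.47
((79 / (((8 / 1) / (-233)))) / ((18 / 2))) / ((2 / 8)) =-18407 / 18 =-1022.61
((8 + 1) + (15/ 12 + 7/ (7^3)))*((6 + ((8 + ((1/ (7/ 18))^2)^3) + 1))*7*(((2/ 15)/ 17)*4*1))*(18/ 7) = 50836954212/ 28824005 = 1763.70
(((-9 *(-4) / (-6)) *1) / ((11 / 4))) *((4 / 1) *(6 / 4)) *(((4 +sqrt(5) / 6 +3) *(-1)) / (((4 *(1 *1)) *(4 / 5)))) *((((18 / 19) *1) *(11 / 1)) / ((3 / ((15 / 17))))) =675 *sqrt(5) / 323 +28350 / 323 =92.44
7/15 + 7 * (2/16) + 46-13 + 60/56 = 29747/840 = 35.41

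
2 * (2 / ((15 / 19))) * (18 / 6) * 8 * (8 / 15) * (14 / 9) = 68096 / 675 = 100.88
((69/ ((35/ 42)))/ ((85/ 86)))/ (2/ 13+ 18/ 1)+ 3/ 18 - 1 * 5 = -32897/ 150450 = -0.22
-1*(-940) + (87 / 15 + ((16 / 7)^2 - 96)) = 855.02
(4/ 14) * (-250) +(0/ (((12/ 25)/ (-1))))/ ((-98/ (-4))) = -500/ 7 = -71.43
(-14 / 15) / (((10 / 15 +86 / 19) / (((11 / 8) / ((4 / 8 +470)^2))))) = -0.00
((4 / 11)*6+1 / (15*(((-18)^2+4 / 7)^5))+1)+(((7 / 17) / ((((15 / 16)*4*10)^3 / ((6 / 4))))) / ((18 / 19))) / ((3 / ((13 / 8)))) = 136768415202565131648627377 / 42984268595876855808000000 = 3.18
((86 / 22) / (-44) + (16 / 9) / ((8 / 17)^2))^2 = 63.03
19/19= 1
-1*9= -9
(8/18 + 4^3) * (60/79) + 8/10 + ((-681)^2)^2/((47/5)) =1274315023612481/55695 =22880241020.06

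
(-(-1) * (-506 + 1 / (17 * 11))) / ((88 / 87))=-8232027 / 16456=-500.24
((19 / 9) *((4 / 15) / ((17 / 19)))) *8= 5.03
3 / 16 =0.19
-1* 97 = -97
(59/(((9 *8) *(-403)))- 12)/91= -348251/2640456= -0.13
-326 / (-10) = 163 / 5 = 32.60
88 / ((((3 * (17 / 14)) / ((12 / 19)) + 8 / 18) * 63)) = 704 / 3131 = 0.22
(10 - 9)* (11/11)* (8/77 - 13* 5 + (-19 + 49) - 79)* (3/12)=-4385/154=-28.47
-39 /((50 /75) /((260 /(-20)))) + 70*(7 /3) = 5543 /6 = 923.83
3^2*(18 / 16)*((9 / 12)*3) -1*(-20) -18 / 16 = 1333 / 32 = 41.66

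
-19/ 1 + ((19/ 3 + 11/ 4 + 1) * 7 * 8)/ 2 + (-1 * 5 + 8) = 799/ 3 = 266.33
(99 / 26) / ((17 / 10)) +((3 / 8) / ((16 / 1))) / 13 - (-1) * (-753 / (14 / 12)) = -127361307 / 198016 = -643.19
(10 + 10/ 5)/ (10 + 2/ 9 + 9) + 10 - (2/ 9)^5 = 108526526/ 10215477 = 10.62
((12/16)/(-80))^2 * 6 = 0.00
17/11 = 1.55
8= 8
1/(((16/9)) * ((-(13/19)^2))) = -3249/2704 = -1.20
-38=-38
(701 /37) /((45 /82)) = 57482 /1665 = 34.52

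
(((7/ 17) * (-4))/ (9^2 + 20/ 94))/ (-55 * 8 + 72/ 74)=12173/ 263514229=0.00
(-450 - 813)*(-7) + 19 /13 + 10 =115082 /13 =8852.46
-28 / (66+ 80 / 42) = -294 / 713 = -0.41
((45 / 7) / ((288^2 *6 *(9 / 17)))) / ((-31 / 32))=-85 / 3374784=-0.00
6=6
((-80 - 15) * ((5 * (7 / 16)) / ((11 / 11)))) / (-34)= 3325 / 544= 6.11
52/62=26/31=0.84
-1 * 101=-101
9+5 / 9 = 86 / 9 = 9.56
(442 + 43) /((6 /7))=3395 /6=565.83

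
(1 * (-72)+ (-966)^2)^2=870645751056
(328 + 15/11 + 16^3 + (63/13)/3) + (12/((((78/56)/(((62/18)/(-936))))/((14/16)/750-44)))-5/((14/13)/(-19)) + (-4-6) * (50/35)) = 14236996510537/3162159000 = 4502.30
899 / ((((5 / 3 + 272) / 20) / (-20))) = -1078800 / 821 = -1314.01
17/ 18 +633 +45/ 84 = 159889/ 252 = 634.48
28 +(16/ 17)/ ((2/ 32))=732/ 17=43.06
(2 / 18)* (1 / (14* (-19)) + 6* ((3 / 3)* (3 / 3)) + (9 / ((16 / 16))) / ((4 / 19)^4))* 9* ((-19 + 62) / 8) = 6716531071 / 272384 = 24658.32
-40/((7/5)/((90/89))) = -18000/623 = -28.89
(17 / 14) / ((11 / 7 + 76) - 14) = 17 / 890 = 0.02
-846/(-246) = 141/41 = 3.44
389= 389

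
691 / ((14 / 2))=691 / 7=98.71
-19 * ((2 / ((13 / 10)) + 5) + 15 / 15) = -1862 / 13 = -143.23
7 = 7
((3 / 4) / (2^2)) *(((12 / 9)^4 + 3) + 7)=533 / 216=2.47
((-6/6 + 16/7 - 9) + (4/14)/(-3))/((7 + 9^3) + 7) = -164/15603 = -0.01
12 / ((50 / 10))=12 / 5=2.40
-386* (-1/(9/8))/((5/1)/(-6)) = -411.73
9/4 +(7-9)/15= 127/60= 2.12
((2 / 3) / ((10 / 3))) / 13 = 1 / 65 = 0.02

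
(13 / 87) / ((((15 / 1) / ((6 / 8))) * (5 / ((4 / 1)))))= 13 / 2175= 0.01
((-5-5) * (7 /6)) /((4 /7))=-245 /12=-20.42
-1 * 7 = -7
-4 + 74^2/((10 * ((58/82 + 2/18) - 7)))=-92.59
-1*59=-59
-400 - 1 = -401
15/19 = 0.79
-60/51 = -20/17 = -1.18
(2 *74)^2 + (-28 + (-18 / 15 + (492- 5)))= 111809 / 5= 22361.80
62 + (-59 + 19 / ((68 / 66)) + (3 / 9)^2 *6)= 2255 / 102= 22.11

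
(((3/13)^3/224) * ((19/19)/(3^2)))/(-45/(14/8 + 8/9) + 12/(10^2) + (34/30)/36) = -38475/106672311928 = -0.00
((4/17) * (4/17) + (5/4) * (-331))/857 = -478231/990692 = -0.48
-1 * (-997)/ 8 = 124.62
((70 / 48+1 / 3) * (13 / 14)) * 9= 1677 / 112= 14.97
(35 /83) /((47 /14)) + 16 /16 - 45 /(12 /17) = -977191 /15604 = -62.62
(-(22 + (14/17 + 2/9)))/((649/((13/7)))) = -45838/695079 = -0.07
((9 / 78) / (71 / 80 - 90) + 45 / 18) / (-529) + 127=12452174637 / 98052266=127.00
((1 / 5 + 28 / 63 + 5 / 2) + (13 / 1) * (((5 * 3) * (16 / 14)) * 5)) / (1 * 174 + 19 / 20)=1407962 / 220437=6.39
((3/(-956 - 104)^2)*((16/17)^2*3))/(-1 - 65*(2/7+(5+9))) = -112/14673303075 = -0.00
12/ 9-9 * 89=-799.67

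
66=66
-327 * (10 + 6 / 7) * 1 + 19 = -24719 / 7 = -3531.29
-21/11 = -1.91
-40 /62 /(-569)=20 /17639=0.00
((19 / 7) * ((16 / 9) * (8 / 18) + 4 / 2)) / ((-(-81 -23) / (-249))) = -178201 / 9828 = -18.13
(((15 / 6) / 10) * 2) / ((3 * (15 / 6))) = 1 / 15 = 0.07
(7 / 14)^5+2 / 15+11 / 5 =227 / 96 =2.36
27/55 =0.49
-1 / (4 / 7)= -7 / 4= -1.75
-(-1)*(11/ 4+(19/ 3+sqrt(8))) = 2*sqrt(2)+109/ 12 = 11.91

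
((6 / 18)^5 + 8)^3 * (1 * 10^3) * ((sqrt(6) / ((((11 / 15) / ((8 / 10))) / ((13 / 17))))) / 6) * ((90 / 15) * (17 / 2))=191307574250000 * sqrt(6) / 52612659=8906714.65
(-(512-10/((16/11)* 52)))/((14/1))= -212937/5824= -36.56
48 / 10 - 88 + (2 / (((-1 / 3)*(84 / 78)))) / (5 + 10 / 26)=-8255 / 98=-84.23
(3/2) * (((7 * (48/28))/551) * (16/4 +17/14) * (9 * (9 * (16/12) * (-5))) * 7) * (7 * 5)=-12417300/551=-22535.93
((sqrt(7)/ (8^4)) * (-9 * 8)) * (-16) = 0.74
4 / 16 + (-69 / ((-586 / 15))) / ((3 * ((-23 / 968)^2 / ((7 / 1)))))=196781779 / 26956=7300.11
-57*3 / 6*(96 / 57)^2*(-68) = 104448 / 19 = 5497.26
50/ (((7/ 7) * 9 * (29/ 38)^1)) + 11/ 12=8557/ 1044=8.20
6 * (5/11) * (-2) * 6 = -360/11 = -32.73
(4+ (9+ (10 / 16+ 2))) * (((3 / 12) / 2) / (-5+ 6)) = 125 / 64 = 1.95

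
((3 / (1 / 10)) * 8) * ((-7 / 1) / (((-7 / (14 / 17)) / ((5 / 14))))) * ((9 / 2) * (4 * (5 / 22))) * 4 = 216000 / 187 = 1155.08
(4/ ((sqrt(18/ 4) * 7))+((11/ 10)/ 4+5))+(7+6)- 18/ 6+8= 4 * sqrt(2)/ 21+931/ 40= 23.54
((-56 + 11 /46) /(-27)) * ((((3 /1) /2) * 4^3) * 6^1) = 27360 /23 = 1189.57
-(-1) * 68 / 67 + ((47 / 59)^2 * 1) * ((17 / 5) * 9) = 23827999 / 1166135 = 20.43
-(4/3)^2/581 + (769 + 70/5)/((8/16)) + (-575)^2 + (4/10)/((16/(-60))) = 3474037759/10458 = 332189.50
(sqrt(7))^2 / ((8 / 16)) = 14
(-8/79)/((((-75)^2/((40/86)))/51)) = -544/1273875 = -0.00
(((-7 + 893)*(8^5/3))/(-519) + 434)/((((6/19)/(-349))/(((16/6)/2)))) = 376066688020/14013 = 26836986.23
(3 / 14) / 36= 0.01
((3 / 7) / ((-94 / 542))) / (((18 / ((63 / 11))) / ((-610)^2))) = -151258650 / 517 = -292569.92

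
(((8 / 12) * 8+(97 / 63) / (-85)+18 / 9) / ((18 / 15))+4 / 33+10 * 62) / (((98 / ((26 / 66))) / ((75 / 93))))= 14386057075 / 7086554244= 2.03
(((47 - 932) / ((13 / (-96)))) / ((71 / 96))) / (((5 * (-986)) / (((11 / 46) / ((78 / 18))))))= -13457664 / 136056661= -0.10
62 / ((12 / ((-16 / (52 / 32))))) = -1984 / 39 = -50.87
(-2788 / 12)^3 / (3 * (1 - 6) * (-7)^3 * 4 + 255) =-338608873 / 562545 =-601.92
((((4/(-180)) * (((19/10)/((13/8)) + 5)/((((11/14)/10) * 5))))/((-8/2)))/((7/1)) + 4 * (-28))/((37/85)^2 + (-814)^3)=1041324511/5015215659207897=0.00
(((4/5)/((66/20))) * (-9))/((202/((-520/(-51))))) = -2080/18887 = -0.11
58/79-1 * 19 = -1443/79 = -18.27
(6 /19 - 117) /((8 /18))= -19953 /76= -262.54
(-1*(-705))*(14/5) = 1974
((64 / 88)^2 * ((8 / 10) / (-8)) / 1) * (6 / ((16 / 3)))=-36 / 605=-0.06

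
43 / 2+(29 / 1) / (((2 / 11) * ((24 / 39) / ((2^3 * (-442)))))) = -1832931 / 2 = -916465.50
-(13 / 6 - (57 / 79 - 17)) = -8743 / 474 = -18.45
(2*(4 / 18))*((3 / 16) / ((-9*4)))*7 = -7 / 432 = -0.02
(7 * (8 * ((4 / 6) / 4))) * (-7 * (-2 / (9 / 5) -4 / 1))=9016 / 27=333.93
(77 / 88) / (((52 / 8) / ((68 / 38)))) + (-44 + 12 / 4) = -20135 / 494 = -40.76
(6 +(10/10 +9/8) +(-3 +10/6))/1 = 163/24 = 6.79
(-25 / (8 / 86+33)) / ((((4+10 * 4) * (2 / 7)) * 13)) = -7525 / 1627912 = -0.00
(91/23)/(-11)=-91/253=-0.36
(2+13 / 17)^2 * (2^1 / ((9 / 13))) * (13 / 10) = 373321 / 13005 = 28.71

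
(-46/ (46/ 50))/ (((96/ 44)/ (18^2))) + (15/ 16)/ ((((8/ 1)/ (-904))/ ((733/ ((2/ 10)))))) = -6330975/ 16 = -395685.94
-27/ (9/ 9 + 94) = -27/ 95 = -0.28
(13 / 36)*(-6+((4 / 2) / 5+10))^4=761332 / 5625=135.35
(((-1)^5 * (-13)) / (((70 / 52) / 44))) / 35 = 14872 / 1225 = 12.14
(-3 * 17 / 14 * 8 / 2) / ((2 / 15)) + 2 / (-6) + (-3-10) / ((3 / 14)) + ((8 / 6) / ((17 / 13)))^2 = -3081464 / 18207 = -169.25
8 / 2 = 4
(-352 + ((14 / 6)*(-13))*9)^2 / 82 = 390625 / 82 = 4763.72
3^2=9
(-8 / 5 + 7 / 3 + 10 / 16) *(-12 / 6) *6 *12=-978 / 5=-195.60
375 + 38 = 413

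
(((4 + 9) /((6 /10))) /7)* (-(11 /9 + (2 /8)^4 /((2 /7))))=-370175 /96768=-3.83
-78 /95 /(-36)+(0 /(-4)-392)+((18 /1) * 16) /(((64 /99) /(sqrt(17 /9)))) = -223427 /570+297 * sqrt(17) /2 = 220.30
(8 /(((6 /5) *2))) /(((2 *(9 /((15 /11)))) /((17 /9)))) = 425 /891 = 0.48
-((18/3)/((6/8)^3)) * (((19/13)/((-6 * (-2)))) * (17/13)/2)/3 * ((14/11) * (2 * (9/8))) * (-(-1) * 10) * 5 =-904400/16731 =-54.06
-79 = -79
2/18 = 1/9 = 0.11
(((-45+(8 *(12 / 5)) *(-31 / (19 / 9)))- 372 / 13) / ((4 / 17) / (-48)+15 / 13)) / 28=-22394457 / 2026255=-11.05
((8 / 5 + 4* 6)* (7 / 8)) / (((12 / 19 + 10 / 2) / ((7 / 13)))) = 14896 / 6955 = 2.14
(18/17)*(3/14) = 27/119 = 0.23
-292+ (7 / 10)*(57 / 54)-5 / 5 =-52607 / 180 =-292.26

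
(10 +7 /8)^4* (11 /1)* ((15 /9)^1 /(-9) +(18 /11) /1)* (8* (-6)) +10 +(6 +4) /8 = -2743540119 /256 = -10716953.59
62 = 62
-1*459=-459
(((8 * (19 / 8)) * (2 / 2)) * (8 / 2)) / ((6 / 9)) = 114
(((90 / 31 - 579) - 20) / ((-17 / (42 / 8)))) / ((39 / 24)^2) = 365232 / 5239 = 69.71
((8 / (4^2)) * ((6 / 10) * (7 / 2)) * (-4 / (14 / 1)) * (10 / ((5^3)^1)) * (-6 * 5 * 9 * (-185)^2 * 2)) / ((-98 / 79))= -17520462 / 49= -357560.45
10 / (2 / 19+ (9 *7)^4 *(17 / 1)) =38 / 1017641281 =0.00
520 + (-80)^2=6920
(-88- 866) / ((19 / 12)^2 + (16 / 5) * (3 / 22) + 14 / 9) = -839520 / 3959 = -212.05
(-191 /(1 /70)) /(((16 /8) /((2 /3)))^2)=-13370 /9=-1485.56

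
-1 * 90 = -90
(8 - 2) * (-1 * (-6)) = 36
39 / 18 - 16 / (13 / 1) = 73 / 78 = 0.94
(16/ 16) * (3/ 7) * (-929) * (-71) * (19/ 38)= 14134.07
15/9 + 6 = 23/3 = 7.67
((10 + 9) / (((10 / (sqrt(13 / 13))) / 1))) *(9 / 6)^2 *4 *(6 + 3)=1539 / 10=153.90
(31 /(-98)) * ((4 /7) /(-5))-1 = -1653 /1715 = -0.96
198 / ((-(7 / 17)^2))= -57222 / 49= -1167.80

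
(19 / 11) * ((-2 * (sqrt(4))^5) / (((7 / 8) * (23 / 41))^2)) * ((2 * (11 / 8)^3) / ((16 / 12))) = -46375428 / 25921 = -1789.11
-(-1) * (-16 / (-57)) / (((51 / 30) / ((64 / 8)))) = 1280 / 969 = 1.32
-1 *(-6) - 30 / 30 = 5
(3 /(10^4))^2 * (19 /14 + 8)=1179 /1400000000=0.00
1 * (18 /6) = 3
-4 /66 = -2 /33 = -0.06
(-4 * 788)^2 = 9935104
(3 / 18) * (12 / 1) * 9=18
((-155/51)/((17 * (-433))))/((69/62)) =9610/25903359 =0.00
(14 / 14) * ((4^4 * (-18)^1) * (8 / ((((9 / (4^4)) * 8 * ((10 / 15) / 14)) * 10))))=-1376256 / 5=-275251.20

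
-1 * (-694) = 694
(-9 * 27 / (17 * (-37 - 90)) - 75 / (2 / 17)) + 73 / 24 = -634.35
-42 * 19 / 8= -399 / 4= -99.75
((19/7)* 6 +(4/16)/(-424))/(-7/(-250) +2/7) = 24167125/465552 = 51.91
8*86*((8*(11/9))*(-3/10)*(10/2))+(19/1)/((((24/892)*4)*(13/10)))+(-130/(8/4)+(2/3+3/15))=-7814819/780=-10019.00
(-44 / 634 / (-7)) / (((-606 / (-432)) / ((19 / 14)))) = 15048 / 1568833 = 0.01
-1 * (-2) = 2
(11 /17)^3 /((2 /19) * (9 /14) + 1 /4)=708092 /830297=0.85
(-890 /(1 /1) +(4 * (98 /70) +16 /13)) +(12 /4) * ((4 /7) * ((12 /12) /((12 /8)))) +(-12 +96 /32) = -405417 /455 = -891.03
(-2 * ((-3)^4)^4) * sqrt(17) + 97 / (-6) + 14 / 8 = -86093442 * sqrt(17)- 173 / 12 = -354972369.46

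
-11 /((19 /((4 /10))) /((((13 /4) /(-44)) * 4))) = 13 /190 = 0.07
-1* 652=-652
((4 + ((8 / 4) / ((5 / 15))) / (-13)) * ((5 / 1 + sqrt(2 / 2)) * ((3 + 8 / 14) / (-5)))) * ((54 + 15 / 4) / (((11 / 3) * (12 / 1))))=-19.90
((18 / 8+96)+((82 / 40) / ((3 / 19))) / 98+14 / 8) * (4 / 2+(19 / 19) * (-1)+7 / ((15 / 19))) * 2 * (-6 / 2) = -21784823 / 3675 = -5927.84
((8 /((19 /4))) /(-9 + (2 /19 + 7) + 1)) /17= -32 /289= -0.11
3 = 3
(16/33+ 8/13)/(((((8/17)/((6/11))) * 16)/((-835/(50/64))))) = -670004/7865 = -85.19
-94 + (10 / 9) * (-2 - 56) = -1426 / 9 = -158.44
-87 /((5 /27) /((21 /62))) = -49329 /310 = -159.13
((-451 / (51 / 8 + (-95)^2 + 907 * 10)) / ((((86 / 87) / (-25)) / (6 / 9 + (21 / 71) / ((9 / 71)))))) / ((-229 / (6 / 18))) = -3923700 / 1425953917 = -0.00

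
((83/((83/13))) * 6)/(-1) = -78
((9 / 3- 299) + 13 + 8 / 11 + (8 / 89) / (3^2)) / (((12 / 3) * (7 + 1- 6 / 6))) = -2487017 / 246708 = -10.08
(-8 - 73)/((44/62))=-2511/22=-114.14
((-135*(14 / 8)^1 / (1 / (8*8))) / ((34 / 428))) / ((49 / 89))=-41139360 / 119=-345708.91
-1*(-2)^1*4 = 8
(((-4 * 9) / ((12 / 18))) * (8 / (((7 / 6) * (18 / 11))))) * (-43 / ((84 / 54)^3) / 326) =3103353 / 391363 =7.93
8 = 8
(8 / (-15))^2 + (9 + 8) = 3889 / 225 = 17.28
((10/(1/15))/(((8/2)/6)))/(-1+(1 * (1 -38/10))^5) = -703125/540949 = -1.30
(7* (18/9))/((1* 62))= 7/31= 0.23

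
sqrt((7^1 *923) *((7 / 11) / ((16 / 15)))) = 7 *sqrt(152295) / 44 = 62.09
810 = 810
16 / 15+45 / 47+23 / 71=117532 / 50055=2.35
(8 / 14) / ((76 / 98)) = 14 / 19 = 0.74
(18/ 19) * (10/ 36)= 5/ 19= 0.26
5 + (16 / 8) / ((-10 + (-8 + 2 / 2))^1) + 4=151 / 17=8.88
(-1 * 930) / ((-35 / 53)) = 9858 / 7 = 1408.29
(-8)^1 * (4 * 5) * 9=-1440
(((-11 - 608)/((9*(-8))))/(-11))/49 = -0.02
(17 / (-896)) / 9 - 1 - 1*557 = -558.00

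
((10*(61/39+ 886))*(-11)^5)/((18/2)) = -55747803650/351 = -158825651.42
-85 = -85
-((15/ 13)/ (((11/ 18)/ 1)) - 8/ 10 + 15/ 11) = -1753/ 715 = -2.45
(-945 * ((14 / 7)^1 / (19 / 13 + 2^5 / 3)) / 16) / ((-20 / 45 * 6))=110565 / 30272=3.65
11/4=2.75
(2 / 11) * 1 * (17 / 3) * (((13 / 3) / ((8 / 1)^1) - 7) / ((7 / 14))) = -2635 / 198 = -13.31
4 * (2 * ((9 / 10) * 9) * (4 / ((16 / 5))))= 81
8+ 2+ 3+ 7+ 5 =25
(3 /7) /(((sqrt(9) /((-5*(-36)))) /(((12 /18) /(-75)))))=-8 /35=-0.23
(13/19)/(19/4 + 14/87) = 4524/32471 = 0.14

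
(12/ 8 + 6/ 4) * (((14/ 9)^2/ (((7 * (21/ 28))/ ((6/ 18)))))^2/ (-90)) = -6272/ 7971615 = -0.00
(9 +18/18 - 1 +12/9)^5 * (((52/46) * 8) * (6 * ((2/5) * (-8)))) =-190555629056/9315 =-20456857.65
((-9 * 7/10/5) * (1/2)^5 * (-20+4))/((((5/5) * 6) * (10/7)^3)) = 7203/200000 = 0.04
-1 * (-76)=76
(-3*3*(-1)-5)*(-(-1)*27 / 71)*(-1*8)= -864 / 71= -12.17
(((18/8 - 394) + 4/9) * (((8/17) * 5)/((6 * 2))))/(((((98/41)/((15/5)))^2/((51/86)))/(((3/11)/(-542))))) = 355203705/9848556256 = 0.04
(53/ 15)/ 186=53/ 2790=0.02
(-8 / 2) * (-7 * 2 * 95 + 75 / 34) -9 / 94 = 8487107 / 1598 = 5311.08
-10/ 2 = -5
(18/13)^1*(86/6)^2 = 3698/13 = 284.46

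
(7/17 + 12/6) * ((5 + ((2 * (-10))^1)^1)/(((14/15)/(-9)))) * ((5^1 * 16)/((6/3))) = 1660500/119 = 13953.78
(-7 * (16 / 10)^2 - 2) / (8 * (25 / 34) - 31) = 0.79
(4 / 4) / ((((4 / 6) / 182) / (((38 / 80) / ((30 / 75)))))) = 324.19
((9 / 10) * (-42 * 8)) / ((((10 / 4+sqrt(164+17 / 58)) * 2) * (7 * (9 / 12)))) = 928 / 2037-32 * sqrt(552682) / 10185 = -1.88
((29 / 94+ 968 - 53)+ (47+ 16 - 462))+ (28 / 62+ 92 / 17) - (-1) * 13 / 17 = 25905233 / 49538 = 522.94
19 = 19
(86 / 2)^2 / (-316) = -1849 / 316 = -5.85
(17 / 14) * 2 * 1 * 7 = 17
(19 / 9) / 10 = 19 / 90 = 0.21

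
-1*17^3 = -4913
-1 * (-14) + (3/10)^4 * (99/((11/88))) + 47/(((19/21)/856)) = 1056574861/23750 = 44487.36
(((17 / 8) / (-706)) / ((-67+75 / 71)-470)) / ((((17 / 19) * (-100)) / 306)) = -22933 / 1193987200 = -0.00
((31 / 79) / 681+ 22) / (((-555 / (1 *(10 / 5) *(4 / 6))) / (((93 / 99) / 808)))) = -0.00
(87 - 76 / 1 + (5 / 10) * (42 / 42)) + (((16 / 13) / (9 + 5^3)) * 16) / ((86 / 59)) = 868971 / 74906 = 11.60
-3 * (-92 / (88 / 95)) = 6555 / 22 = 297.95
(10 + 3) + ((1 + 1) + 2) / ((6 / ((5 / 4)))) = 83 / 6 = 13.83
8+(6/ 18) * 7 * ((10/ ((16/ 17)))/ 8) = 2131/ 192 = 11.10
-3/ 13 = -0.23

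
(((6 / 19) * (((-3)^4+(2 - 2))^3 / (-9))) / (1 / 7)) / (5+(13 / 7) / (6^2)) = -25839.28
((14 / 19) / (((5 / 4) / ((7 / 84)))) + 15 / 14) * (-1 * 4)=-8942 / 1995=-4.48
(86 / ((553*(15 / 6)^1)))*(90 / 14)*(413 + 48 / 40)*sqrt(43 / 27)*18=3762.55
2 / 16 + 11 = 89 / 8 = 11.12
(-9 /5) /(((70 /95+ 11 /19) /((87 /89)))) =-14877 /11125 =-1.34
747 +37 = 784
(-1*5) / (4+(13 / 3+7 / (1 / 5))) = -3 / 26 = -0.12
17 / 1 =17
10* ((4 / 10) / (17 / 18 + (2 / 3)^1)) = 72 / 29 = 2.48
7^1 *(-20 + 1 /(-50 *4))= -28007 /200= -140.04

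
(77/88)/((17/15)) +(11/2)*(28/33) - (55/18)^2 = -42937/11016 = -3.90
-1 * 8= -8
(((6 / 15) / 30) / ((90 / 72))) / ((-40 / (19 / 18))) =-19 / 67500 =-0.00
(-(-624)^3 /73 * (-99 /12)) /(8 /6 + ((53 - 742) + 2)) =546683904 /13651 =40047.17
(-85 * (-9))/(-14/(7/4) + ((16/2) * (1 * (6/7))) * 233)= 5355/11128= 0.48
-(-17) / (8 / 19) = 323 / 8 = 40.38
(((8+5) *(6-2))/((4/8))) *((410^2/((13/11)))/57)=14792800/57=259522.81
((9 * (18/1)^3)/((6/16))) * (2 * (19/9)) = 590976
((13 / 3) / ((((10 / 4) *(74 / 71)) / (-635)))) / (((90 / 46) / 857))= -2310543131 / 4995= -462571.20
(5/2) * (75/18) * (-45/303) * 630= -196875/202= -974.63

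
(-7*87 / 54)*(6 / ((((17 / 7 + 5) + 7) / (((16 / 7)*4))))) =-12992 / 303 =-42.88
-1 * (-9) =9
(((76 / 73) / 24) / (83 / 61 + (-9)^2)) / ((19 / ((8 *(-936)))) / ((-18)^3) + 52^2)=263612232 / 1353357552546463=0.00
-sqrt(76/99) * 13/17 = -26 * sqrt(209)/561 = -0.67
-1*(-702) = 702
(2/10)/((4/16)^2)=16/5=3.20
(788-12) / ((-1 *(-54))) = 388 / 27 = 14.37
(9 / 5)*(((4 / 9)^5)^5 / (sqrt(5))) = 1125899906842624*sqrt(5) / 1994161076921812746584025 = 0.00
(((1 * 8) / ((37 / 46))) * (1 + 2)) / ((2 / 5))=2760 / 37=74.59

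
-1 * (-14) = 14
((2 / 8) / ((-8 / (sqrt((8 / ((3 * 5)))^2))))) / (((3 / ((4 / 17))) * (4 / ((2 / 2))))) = -1 / 3060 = -0.00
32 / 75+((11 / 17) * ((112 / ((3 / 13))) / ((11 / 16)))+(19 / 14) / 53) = 432568673 / 946050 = 457.24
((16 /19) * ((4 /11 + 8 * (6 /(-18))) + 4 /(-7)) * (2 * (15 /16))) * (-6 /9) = 13280 /4389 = 3.03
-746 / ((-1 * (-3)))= -746 / 3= -248.67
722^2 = 521284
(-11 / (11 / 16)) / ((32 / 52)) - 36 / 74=-980 / 37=-26.49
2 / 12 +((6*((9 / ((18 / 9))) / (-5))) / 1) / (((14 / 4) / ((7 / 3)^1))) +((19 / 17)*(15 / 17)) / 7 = -199819 / 60690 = -3.29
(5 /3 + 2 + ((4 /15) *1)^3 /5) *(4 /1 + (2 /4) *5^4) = 13069129 /11250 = 1161.70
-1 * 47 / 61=-47 / 61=-0.77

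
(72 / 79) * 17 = 1224 / 79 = 15.49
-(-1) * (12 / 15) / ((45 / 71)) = 1.26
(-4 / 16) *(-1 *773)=773 / 4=193.25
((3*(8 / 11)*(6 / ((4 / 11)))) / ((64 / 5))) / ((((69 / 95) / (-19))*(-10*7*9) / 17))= 30685 / 15456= 1.99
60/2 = 30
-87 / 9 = -29 / 3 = -9.67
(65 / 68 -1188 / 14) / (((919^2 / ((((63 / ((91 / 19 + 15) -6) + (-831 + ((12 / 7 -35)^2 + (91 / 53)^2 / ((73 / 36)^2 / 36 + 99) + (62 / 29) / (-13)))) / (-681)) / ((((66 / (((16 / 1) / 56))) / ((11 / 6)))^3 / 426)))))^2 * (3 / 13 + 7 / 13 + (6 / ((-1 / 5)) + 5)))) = 0.00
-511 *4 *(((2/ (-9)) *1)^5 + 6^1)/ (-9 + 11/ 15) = 905139410/ 610173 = 1483.41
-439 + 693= 254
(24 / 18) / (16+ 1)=4 / 51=0.08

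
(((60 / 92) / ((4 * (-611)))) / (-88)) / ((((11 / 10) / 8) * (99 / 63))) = 525 / 37409086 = 0.00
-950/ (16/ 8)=-475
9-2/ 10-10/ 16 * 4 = 63/ 10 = 6.30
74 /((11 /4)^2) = 1184 /121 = 9.79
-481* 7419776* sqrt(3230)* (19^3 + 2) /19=-24486306988416* sqrt(3230) /19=-73243813853480.07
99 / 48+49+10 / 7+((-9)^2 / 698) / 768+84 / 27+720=775.60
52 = 52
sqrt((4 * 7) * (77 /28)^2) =11 * sqrt(7) /2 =14.55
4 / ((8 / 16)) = 8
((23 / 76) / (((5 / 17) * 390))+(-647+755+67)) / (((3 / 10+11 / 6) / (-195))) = -77806173 / 4864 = -15996.33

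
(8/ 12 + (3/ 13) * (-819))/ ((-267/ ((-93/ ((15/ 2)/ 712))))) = -56048/ 9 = -6227.56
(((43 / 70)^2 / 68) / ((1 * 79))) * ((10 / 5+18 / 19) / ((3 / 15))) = 1849 / 1786190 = 0.00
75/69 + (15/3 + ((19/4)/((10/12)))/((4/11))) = 21.76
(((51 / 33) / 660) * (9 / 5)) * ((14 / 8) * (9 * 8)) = 3213 / 6050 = 0.53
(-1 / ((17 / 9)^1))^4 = 6561 / 83521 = 0.08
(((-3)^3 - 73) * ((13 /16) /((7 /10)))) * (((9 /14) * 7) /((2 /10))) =-73125 /28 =-2611.61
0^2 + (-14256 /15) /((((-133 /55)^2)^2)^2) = -79580734571250000 /97906861202319841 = -0.81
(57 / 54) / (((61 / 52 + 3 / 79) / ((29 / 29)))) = 39026 / 44775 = 0.87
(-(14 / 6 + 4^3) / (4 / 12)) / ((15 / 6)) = -398 / 5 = -79.60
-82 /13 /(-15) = 82 /195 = 0.42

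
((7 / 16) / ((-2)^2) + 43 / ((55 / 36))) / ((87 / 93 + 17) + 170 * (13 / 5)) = 3083167 / 50188160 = 0.06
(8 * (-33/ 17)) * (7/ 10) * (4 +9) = -12012/ 85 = -141.32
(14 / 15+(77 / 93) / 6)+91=256879 / 2790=92.07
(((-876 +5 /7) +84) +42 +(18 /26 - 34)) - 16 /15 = -1069696 /1365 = -783.66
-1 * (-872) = 872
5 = 5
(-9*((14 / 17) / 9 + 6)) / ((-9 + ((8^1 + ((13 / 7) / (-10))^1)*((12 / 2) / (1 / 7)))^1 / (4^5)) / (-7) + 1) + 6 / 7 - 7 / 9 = -2097557725 / 85978809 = -24.40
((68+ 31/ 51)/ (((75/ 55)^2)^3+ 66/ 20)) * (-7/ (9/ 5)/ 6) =-1084771089325/ 237350409651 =-4.57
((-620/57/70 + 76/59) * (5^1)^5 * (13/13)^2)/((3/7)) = 83331250/10089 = 8259.61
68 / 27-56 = -1444 / 27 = -53.48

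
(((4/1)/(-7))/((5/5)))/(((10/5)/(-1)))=2/7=0.29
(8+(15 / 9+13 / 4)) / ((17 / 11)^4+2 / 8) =453871 / 209235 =2.17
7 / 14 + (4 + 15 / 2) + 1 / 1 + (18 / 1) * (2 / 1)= 49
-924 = -924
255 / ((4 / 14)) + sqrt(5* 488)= 2* sqrt(610) + 1785 / 2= 941.90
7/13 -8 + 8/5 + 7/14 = -697/130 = -5.36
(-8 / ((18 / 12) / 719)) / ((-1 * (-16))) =-719 / 3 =-239.67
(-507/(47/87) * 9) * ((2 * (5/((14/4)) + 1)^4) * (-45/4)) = 1492031254545/225694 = 6610859.19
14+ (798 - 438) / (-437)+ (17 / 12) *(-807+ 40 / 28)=-41408459 / 36708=-1128.05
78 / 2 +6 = 45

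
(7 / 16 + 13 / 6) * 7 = 875 / 48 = 18.23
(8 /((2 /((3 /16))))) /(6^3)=0.00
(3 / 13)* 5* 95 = 1425 / 13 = 109.62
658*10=6580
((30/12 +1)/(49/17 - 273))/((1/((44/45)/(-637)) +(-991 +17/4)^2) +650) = -187/14052064398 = -0.00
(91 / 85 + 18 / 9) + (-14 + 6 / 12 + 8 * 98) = 131507 / 170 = 773.57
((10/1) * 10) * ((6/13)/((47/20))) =12000/611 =19.64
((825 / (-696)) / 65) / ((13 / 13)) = -55 / 3016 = -0.02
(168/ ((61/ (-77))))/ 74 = -6468/ 2257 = -2.87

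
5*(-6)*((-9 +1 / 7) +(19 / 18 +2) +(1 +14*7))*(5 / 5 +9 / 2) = -645865 / 42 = -15377.74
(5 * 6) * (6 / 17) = 180 / 17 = 10.59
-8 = -8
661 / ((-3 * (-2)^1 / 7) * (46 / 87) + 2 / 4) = 268366 / 387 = 693.45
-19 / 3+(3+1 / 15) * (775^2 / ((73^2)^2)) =-6.27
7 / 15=0.47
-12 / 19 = -0.63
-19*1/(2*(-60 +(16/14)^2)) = 0.16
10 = 10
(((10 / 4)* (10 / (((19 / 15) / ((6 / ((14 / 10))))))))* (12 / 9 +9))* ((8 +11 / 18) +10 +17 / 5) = 1096625 / 57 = 19239.04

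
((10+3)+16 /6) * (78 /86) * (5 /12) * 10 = 15275 /258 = 59.21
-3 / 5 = -0.60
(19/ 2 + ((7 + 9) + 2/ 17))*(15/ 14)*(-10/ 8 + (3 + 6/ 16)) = 13065/ 224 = 58.33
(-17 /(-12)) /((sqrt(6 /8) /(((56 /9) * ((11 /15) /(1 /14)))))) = 73304 * sqrt(3) /1215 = 104.50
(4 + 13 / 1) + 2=19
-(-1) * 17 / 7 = 17 / 7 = 2.43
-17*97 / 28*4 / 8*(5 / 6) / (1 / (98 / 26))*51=-981155 / 208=-4717.09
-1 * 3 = -3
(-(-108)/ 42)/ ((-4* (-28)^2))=-9/ 10976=-0.00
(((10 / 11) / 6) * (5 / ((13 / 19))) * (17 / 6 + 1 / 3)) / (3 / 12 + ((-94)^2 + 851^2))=18050 / 3773675763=0.00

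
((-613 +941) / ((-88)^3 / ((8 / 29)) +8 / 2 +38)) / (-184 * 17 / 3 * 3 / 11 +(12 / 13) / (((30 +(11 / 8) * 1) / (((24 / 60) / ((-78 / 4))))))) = 95654845 / 204859804090374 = 0.00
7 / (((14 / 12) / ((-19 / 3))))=-38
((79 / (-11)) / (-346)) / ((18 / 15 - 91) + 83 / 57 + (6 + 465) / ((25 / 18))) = 112575 / 1360096936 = 0.00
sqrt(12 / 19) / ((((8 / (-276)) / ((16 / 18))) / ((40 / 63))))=-7360* sqrt(57) / 3591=-15.47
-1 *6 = -6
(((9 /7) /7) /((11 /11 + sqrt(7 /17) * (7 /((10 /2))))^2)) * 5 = 3672000 /82369-95625 * sqrt(119) /23534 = 0.25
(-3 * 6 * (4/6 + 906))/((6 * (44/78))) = -53040/11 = -4821.82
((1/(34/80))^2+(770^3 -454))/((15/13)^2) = 22297506349586/65025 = 342906672.04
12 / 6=2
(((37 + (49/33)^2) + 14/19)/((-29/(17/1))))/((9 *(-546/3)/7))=7024672/70204563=0.10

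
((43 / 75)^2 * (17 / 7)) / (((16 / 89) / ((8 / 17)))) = 2.09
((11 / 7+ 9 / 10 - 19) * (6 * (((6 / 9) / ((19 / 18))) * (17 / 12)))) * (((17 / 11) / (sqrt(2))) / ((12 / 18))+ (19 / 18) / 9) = -3009357 * sqrt(2) / 29260 - 19669 / 1890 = -155.86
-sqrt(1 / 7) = -sqrt(7) / 7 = -0.38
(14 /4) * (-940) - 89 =-3379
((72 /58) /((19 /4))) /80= 9 /2755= 0.00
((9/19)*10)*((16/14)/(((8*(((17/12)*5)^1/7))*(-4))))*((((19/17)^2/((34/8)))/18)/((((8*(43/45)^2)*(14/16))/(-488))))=225309600/1081012303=0.21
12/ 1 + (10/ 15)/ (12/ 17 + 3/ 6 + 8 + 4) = 16232/ 1347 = 12.05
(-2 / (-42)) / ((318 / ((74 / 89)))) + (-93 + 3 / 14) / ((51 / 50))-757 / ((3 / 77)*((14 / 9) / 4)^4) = -210310589212888 / 247543443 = -849590.63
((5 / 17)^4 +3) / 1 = 251188 / 83521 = 3.01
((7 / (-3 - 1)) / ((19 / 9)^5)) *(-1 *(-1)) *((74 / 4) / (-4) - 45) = 164097171 / 79235168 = 2.07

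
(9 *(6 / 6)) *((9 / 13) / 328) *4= 81 / 1066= 0.08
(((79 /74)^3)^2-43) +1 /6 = -20371271621053 /492619470528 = -41.35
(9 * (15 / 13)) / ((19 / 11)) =1485 / 247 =6.01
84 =84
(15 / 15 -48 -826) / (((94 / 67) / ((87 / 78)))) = -1696239 / 2444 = -694.04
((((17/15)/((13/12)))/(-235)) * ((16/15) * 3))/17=-64/76375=-0.00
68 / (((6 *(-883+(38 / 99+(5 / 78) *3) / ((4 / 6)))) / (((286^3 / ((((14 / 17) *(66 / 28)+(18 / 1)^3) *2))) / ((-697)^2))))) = -1029320864 / 19412794177005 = -0.00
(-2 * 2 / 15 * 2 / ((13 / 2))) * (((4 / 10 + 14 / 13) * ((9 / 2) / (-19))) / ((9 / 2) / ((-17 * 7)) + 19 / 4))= 1096704 / 180056825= 0.01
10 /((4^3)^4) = 5 /8388608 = 0.00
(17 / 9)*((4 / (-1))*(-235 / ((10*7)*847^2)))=1598 / 45196767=0.00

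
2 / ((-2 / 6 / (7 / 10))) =-21 / 5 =-4.20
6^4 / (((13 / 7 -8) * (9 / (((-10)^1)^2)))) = -100800 / 43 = -2344.19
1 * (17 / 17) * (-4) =-4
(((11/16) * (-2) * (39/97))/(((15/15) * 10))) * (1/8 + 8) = -5577/12416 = -0.45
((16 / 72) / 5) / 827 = 2 / 37215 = 0.00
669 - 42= 627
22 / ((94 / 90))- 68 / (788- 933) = 146746 / 6815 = 21.53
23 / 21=1.10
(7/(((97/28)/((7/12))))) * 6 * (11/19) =7546/1843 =4.09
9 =9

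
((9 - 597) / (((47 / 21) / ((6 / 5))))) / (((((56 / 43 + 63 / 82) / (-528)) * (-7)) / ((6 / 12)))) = -201066624 / 35015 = -5742.30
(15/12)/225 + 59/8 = 7.38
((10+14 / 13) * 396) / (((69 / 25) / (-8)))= -3801600 / 299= -12714.38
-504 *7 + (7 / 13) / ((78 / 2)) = -1788689 / 507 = -3527.99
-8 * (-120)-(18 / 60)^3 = 959973 / 1000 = 959.97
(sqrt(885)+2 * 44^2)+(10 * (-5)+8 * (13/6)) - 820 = 3049.08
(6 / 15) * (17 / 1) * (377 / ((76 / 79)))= 506311 / 190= 2664.79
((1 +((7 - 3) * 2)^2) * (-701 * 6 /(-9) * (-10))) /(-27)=911300 /81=11250.62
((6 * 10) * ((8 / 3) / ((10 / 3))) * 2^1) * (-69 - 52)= -11616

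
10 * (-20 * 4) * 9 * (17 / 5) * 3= -73440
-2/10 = -1/5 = -0.20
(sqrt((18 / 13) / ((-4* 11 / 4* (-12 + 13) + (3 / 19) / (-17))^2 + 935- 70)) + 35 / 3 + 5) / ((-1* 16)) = -25 / 24- 969* sqrt(2675132746) / 21401061968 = -1.04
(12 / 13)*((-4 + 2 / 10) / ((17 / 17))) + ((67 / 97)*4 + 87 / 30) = 27177 / 12610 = 2.16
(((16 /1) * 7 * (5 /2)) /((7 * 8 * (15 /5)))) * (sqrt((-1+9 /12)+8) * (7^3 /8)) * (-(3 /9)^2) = -1715 * sqrt(31) /432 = -22.10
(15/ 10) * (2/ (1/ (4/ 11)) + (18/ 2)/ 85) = 2337/ 1870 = 1.25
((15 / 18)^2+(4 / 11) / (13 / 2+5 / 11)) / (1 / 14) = 3199 / 306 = 10.45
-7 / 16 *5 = -35 / 16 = -2.19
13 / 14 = 0.93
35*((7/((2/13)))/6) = 3185/12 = 265.42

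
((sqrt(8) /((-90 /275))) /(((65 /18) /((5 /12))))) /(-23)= 0.04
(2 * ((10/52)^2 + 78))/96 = 52753/32448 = 1.63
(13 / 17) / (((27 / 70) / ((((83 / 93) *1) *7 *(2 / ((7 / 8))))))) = 28.31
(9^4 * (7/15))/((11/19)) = 290871/55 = 5288.56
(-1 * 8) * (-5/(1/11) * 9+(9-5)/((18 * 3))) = 106904/27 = 3959.41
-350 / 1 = -350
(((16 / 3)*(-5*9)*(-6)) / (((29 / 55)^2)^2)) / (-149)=-13176900000 / 105384869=-125.04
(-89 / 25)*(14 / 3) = -1246 / 75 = -16.61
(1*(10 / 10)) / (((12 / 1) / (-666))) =-111 / 2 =-55.50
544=544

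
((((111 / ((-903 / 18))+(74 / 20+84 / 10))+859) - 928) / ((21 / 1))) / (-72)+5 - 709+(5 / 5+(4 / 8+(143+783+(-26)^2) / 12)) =-2589409351 / 4551120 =-568.96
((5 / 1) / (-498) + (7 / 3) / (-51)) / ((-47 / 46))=32591 / 596853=0.05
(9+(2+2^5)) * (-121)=-5203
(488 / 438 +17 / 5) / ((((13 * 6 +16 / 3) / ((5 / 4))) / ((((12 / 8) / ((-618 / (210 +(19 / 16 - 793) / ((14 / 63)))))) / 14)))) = 530388843 / 13474048000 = 0.04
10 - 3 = 7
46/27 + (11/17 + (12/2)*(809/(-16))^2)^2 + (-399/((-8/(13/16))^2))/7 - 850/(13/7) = 48886322022925679/207747072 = 235316539.25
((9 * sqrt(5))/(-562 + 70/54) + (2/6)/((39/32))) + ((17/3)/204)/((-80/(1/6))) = 61427/224640 - 243 * sqrt(5)/15139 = 0.24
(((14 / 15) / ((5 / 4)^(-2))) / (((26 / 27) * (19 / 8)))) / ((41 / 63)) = 19845 / 20254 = 0.98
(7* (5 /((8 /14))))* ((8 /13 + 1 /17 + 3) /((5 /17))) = 9947 /13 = 765.15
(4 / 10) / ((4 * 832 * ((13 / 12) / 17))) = 51 / 27040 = 0.00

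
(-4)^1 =-4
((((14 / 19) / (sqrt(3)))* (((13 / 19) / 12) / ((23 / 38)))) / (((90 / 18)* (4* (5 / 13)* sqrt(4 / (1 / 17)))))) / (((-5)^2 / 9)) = 1183* sqrt(51) / 37145000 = 0.00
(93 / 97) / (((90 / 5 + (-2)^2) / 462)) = 1953 / 97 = 20.13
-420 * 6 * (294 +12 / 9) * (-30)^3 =20094480000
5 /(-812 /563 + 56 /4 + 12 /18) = 8445 /22336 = 0.38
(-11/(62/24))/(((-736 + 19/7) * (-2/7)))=-1078/53041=-0.02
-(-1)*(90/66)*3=45/11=4.09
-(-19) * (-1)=-19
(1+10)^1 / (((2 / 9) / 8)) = 396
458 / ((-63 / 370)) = -169460 / 63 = -2689.84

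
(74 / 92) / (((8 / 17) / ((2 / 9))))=629 / 1656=0.38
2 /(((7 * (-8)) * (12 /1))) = -1 /336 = -0.00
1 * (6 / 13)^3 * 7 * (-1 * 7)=-10584 / 2197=-4.82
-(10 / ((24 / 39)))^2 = -4225 / 16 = -264.06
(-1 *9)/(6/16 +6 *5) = -0.30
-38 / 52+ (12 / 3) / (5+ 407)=-1931 / 2678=-0.72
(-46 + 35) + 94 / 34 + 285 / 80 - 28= -8887 / 272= -32.67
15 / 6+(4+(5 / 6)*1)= 7.33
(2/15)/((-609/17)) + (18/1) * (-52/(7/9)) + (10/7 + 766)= -3982894/9135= -436.00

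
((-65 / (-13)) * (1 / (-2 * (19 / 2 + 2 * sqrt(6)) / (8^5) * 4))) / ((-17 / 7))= 1089536 / 901 -229376 * sqrt(6) / 901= 585.66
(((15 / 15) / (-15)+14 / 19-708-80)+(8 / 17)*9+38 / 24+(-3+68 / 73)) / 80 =-1108561531 / 113179200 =-9.79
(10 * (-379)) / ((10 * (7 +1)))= -379 / 8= -47.38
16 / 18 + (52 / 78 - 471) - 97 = -5098 / 9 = -566.44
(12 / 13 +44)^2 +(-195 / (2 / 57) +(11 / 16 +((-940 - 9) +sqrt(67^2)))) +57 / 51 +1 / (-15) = -3047456843 / 689520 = -4419.68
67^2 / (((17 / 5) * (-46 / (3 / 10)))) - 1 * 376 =-601531 / 1564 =-384.61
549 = 549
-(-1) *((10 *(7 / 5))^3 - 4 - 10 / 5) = 2738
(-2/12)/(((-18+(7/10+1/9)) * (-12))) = -5/6188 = -0.00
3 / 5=0.60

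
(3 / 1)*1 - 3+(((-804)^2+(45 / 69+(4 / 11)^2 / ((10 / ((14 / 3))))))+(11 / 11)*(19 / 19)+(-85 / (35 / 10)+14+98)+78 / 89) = 16813776741358 / 26007135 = 646506.30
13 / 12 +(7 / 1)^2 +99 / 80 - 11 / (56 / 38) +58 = 171119 / 1680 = 101.86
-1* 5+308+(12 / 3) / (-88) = 6665 / 22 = 302.95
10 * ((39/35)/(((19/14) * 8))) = 39/38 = 1.03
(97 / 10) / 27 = 0.36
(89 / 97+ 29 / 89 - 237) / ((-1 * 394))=2035287 / 3401402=0.60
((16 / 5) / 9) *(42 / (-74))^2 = 784 / 6845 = 0.11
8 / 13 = 0.62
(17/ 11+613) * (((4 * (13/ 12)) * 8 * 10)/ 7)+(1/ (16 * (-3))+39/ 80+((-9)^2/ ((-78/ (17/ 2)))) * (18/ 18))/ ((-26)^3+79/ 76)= 55489225619293/ 1823226405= 30434.63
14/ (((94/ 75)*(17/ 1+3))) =105/ 188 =0.56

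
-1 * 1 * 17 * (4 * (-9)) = 612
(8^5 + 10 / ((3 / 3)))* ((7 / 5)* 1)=229446 / 5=45889.20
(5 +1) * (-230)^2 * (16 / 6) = 846400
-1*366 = -366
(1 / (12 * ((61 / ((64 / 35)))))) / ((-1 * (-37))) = 16 / 236985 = 0.00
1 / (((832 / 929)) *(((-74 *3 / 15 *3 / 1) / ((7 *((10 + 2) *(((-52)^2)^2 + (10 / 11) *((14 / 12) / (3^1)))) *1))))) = -23535983367785 / 1523808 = -15445504.53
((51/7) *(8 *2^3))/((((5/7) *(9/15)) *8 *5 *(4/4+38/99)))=13464/685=19.66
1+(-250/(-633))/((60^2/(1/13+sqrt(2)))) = 5 * sqrt(2)/45576+592493/592488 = 1.00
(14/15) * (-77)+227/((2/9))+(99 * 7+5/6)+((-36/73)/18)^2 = 131370568/79935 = 1643.47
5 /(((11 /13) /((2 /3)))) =130 /33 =3.94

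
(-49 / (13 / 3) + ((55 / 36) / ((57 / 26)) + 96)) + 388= 6314065 / 13338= 473.39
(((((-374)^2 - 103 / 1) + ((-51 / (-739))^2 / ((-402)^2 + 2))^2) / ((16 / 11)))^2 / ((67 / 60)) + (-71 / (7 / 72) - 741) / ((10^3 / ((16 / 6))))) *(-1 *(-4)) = 33077175474.17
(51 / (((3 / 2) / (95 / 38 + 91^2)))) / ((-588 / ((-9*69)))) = 58299273 / 196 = 297445.27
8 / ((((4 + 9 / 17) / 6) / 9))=7344 / 77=95.38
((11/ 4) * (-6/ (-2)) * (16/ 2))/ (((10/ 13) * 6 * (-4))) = -3.58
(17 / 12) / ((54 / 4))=17 / 162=0.10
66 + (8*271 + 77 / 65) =145287 / 65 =2235.18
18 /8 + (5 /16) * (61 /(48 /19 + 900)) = 623123 /274368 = 2.27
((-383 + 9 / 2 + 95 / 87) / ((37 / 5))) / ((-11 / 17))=5581865 / 70818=78.82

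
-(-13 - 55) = 68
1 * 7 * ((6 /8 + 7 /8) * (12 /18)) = 91 /12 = 7.58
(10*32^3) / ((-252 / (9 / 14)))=-40960 / 49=-835.92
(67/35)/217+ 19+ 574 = 4503902/7595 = 593.01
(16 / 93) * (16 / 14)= 128 / 651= 0.20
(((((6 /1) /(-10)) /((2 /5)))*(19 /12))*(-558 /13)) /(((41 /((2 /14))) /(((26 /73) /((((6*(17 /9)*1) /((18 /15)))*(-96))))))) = -15903 /113973440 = -0.00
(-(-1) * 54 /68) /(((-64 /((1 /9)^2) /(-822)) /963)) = 131931 /1088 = 121.26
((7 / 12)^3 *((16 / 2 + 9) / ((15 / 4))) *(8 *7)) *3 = 40817 / 270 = 151.17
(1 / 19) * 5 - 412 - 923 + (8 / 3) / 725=-55157848 / 41325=-1334.73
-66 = -66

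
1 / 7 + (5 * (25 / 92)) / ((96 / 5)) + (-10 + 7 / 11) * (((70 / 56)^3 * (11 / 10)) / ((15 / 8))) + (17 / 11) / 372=-73866983 / 7027328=-10.51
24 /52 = 6 /13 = 0.46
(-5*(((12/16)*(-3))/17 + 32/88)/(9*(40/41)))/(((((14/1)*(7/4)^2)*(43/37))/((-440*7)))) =8.14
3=3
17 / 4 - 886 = -881.75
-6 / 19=-0.32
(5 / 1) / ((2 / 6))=15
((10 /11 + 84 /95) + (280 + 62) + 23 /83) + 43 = 33572552 /86735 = 387.07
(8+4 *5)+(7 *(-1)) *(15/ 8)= 119/ 8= 14.88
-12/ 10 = -6/ 5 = -1.20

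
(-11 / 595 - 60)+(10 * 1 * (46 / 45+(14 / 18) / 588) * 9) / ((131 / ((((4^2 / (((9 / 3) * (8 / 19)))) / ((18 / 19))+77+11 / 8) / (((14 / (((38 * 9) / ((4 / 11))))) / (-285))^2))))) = 23649041817.57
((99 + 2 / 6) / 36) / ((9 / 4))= 298 / 243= 1.23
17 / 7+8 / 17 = 345 / 119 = 2.90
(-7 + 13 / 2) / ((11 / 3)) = -3 / 22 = -0.14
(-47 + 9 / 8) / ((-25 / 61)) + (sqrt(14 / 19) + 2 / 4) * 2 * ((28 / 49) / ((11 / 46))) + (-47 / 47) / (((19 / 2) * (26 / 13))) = 368 * sqrt(266) / 1463 + 33435981 / 292600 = 118.37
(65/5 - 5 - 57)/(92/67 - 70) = 3283/4598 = 0.71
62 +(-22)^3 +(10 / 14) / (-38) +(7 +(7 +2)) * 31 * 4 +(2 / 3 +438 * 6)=-4766735 / 798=-5973.35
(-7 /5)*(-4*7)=196 /5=39.20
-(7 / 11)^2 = -49 / 121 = -0.40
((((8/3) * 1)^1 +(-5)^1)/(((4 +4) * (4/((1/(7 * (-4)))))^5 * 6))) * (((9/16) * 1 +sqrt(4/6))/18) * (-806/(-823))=403/4773911715643392 +403 * sqrt(6)/8055976020148224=0.00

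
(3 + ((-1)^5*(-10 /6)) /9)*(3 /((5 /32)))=2752 /45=61.16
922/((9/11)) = 10142/9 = 1126.89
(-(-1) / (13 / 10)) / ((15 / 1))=2 / 39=0.05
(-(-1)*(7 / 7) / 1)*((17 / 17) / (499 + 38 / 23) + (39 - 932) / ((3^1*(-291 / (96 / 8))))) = 41138273 / 3350865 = 12.28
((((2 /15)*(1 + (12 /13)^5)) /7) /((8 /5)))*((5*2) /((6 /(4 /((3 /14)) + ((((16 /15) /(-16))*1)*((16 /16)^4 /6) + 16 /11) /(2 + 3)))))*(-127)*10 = -671780454125 /842092524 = -797.75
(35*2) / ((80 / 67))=469 / 8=58.62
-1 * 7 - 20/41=-7.49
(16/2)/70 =4/35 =0.11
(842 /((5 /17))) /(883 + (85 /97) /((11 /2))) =3.24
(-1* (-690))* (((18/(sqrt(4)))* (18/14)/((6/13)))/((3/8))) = 322920/7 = 46131.43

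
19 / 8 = 2.38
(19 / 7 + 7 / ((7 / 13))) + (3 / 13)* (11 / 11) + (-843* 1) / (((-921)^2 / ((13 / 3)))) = 1230465268 / 77189931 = 15.94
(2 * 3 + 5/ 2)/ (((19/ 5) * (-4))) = -85/ 152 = -0.56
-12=-12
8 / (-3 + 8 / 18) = -72 / 23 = -3.13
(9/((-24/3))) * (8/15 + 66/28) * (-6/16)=5463/4480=1.22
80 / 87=0.92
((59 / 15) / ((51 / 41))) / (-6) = -2419 / 4590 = -0.53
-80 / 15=-16 / 3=-5.33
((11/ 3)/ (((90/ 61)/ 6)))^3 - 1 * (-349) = 333914336/ 91125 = 3664.35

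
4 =4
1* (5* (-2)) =-10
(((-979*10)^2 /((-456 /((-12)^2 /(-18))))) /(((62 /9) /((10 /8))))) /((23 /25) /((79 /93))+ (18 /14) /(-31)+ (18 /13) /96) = 172255808725000 /596184717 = 288930.27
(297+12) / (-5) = -309 / 5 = -61.80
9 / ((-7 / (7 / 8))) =-9 / 8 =-1.12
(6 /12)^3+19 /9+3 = 377 /72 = 5.24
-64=-64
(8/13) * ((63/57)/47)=168/11609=0.01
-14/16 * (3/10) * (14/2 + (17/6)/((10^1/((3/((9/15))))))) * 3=-2121/320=-6.63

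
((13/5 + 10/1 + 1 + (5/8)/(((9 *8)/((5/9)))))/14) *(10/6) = 352637/217728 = 1.62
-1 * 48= -48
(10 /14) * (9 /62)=45 /434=0.10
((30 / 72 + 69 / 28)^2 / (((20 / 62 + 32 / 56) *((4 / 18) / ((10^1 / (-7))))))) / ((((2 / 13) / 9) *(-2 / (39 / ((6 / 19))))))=65582090145 / 304192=215594.39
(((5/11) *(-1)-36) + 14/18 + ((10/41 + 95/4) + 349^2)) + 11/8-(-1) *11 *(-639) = 3726541667/32472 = 114761.69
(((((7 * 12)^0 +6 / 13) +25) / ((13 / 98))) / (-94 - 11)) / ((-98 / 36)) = 4128 / 5915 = 0.70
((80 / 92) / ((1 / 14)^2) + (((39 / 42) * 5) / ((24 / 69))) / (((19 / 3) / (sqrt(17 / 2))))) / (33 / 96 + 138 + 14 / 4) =1495 * sqrt(34) / 201229 + 125440 / 104397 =1.24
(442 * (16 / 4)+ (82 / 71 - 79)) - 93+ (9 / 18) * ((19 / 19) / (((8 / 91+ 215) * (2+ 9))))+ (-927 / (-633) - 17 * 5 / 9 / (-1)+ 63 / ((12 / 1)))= 1613.31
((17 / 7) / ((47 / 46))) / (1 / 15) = 11730 / 329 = 35.65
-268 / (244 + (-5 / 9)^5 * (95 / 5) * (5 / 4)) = -1.10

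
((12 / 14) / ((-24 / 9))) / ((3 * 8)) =-3 / 224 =-0.01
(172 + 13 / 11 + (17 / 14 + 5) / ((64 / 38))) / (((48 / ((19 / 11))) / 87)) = 553.73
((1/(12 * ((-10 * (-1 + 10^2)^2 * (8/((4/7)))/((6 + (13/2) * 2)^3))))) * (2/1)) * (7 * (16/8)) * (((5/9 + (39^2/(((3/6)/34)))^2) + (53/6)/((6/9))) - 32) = -2641432739265371/21170160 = -124771505.71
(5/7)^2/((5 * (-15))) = -1/147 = -0.01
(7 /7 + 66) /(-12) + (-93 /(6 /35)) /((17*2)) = -21.54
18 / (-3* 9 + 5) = -9 / 11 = -0.82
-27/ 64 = -0.42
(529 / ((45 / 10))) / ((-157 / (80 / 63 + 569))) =-38010766 / 89019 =-427.00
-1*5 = -5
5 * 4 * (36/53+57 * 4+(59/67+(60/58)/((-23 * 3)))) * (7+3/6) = 81552131850/2368517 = 34431.73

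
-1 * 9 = -9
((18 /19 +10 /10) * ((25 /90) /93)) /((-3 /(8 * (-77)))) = 56980 /47709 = 1.19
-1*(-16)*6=96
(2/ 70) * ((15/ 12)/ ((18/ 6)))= 1/ 84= 0.01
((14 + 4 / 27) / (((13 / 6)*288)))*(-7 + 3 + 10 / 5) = -0.05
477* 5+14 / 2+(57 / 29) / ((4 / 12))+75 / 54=1252427 / 522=2399.29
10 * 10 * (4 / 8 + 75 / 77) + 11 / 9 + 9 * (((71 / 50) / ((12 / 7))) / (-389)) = 8012133337 / 53915400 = 148.61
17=17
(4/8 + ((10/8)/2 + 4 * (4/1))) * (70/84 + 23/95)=83981/4560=18.42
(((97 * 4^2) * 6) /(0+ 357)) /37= 3104 /4403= 0.70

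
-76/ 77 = -0.99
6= 6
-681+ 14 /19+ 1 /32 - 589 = -771693 /608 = -1269.23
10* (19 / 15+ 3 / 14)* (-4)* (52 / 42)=-32344 / 441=-73.34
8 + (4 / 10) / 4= 81 / 10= 8.10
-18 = -18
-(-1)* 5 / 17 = 5 / 17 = 0.29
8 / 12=2 / 3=0.67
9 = 9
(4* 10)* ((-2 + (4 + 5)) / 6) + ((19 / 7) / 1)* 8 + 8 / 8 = 1457 / 21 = 69.38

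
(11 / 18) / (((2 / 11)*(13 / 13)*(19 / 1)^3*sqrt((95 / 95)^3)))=121 / 246924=0.00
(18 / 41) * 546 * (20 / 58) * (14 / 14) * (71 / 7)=996840 / 1189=838.39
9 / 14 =0.64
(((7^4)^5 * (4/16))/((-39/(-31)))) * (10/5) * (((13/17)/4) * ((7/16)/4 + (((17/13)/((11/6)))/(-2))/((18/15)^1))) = -1417350026244481973763/1244672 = -1138733759773243.05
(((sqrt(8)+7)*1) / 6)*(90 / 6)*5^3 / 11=279.22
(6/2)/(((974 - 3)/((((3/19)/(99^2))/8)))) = 1/160727688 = 0.00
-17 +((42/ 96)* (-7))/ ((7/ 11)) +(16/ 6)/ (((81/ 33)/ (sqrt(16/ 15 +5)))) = -349/ 16 +88* sqrt(1365)/ 1215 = -19.14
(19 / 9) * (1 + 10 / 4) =133 / 18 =7.39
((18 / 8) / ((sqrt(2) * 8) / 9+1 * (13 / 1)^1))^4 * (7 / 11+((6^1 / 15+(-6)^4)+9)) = 76498673537180081763 / 59522276324402920160- 624838334923272951 * sqrt(2) / 1860071135137591255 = 0.81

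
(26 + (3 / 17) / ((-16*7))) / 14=49501 / 26656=1.86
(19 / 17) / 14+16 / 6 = 1961 / 714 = 2.75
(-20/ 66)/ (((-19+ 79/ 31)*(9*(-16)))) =-31/ 242352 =-0.00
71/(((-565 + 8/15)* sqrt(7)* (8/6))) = -3195* sqrt(7)/237076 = -0.04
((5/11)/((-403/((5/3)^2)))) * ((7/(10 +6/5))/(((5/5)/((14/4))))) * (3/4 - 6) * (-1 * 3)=-0.11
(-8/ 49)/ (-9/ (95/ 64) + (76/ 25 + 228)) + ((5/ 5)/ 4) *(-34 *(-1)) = 2781566/ 327271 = 8.50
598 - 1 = 597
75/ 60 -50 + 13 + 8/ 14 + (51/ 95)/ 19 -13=-2433517/ 50540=-48.15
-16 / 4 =-4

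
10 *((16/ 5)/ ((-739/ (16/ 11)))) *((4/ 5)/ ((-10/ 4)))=4096/ 203225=0.02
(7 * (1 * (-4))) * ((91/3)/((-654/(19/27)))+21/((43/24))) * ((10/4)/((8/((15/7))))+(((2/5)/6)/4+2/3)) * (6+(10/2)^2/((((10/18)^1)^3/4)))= -29714141539607/113894100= -260892.72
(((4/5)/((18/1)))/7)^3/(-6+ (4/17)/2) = -34/781396875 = -0.00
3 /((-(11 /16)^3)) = -12288 /1331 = -9.23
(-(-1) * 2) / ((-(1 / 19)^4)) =-260642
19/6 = 3.17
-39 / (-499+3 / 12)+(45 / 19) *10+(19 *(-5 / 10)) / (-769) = 24316111 / 1022770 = 23.77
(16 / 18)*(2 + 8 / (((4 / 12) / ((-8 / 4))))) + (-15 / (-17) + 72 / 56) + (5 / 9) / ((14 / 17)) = -9055 / 238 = -38.05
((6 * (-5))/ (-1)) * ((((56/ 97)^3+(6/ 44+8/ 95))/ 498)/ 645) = 262593231/ 6807819568330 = 0.00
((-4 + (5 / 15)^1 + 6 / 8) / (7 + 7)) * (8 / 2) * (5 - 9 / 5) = -8 / 3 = -2.67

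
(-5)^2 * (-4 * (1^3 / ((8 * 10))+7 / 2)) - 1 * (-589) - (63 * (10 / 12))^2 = -5037 / 2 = -2518.50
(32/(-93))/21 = -32/1953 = -0.02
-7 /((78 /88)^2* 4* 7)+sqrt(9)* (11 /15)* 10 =32978 /1521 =21.68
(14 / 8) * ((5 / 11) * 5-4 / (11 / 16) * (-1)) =623 / 44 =14.16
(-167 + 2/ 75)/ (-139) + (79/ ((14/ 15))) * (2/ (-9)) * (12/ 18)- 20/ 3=-3941767/ 218925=-18.01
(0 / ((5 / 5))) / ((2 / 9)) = 0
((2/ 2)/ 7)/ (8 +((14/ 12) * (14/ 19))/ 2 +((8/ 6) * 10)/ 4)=38/ 3129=0.01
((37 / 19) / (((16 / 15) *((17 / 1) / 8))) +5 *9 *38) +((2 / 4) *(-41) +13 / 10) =5464059 / 3230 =1691.66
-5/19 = -0.26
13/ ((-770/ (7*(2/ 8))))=-13/ 440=-0.03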